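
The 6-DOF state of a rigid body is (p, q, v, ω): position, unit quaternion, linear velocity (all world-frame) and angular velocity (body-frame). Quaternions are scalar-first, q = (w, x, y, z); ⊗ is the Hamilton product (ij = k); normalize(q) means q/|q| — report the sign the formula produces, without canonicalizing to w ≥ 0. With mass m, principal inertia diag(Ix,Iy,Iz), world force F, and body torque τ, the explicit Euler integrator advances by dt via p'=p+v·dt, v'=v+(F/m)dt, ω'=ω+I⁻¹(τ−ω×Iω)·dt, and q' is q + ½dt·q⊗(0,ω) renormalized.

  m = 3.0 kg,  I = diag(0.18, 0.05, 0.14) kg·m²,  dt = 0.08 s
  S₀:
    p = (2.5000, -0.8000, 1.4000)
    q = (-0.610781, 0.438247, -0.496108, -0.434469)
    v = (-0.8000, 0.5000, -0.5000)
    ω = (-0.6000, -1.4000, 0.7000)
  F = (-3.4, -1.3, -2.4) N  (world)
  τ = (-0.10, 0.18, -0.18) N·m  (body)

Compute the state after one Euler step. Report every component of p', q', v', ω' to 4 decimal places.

p' = (2.4360, -0.7600, 1.3600)
q' = (-0.6145, 0.4138, -0.4627, -0.4869)
v' = (-0.8907, 0.4653, -0.5640)
ω' = (-0.6052, -1.0851, 0.6595)

a = (-1.1333, -0.4333, -0.8000)
p' = p + v·dt = (2.4360, -0.7600, 1.3600)
new velocity v' = (-0.8907, 0.4653, -0.5640)
ω×(Iω) gyroscopic = (-0.0882, -0.0168, -0.1092)
angular accel α = (-0.0656, 3.9360, -0.5057)
ω + α·dt = (-0.6052, -1.0851, 0.6595)
q⊗(0,ω) = (-0.1274747, -0.5890636, 0.8090019, -1.3387573)
q + ½dt·q⊗(0,ω), renormalized = (-0.6145, 0.4138, -0.4627, -0.4869)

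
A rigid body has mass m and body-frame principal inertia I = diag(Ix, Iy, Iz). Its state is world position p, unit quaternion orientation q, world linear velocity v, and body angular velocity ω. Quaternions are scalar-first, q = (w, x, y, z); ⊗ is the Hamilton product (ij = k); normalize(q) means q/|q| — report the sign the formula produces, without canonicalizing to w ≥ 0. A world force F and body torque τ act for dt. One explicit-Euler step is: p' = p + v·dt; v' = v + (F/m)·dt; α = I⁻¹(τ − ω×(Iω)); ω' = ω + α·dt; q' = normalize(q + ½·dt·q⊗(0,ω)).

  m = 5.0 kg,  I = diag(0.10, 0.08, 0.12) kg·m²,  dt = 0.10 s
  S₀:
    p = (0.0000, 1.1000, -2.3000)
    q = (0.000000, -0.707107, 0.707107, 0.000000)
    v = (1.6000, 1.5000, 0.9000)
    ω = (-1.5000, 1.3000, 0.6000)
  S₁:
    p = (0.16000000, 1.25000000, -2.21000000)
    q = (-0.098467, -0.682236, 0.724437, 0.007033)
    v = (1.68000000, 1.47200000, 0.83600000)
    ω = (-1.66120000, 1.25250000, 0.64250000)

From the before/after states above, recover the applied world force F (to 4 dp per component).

v₁ − v₀ = (0.08000000, -0.02800000, -0.06400000)
F = m·Δv/dt = (4.0000, -1.4000, -3.2000)

F = (4.0000, -1.4000, -3.2000)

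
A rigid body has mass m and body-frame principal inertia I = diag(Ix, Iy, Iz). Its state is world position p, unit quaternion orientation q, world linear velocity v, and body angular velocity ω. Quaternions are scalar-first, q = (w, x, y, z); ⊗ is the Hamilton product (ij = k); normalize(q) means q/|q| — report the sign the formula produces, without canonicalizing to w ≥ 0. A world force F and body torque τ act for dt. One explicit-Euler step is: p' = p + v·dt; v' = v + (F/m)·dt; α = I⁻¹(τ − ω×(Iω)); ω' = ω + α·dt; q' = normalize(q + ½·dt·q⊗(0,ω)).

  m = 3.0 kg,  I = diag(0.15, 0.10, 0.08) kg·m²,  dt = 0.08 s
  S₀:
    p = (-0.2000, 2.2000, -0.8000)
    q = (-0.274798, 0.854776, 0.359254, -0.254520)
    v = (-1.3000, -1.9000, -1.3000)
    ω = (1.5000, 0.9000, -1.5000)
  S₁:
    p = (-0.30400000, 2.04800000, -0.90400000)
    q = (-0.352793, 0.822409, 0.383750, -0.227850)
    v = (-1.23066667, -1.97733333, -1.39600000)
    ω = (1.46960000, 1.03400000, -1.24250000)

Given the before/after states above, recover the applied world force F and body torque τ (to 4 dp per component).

F = (2.6000, -2.9000, -3.6000)
τ = (-0.0300, 0.0100, 0.1900)

Δv = v₁−v₀ = (0.06933333, -0.07733333, -0.09600000)
m·(v₁−v₀)/dt = (2.6000, -2.9000, -3.6000)
ω₁ − ω₀ = (-0.03040000, 0.13400000, 0.25750000)
precession coupling = (0.0270, -0.1575, -0.0675)
applied torque τ = (-0.0300, 0.0100, 0.1900)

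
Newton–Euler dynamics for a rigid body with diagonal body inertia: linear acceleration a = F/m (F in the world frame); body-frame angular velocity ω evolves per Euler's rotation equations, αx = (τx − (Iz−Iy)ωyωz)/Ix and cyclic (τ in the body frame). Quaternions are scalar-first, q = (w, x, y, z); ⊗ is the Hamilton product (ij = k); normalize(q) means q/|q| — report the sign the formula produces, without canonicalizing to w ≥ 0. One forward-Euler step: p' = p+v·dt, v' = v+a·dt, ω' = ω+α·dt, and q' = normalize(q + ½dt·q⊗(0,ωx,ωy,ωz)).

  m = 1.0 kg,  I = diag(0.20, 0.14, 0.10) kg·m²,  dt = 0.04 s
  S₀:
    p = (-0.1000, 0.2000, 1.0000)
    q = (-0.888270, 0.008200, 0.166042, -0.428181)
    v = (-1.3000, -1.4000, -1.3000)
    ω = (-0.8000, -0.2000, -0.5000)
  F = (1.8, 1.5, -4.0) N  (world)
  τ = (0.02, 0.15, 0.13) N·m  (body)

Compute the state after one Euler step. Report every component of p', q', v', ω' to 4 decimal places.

a = F/m = (1.8000, 1.5000, -4.0000)
p' = p + v·dt = (-0.1520, 0.1440, 0.9480)
v' = v + a·dt = (-1.2280, -1.3400, -1.4600)
angular accel α = (0.1200, 0.7857, 1.3960)
new body rate ω' = (-0.7952, -0.1686, -0.4442)
q⊗(0,ω) = (-0.1743221, 0.5419588, 0.5242988, 0.5753286)
q + ½dt·q⊗(0,ω), renormalized = (-0.8916, 0.0190, 0.1765, -0.4166)

p' = (-0.1520, 0.1440, 0.9480)
q' = (-0.8916, 0.0190, 0.1765, -0.4166)
v' = (-1.2280, -1.3400, -1.4600)
ω' = (-0.7952, -0.1686, -0.4442)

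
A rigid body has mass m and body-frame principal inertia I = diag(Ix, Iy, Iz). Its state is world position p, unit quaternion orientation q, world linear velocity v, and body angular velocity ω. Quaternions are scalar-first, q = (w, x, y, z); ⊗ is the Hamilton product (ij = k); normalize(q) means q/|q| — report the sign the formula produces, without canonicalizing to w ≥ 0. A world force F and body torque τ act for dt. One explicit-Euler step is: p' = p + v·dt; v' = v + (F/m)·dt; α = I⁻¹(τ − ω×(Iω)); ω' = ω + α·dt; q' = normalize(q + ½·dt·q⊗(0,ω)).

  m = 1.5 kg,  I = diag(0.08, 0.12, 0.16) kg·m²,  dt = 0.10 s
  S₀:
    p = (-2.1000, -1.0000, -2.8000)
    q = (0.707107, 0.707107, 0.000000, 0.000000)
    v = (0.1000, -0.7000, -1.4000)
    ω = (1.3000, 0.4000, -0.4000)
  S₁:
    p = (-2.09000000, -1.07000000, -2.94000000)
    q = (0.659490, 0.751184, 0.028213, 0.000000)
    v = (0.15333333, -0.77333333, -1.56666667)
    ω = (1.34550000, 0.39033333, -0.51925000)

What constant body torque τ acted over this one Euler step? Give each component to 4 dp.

rate change Δω = (0.04550000, -0.00966667, -0.11925000)
τ = I·(Δω/dt) + ω₀×(Iω₀) = (0.0300, 0.0300, -0.1700)

τ = (0.0300, 0.0300, -0.1700)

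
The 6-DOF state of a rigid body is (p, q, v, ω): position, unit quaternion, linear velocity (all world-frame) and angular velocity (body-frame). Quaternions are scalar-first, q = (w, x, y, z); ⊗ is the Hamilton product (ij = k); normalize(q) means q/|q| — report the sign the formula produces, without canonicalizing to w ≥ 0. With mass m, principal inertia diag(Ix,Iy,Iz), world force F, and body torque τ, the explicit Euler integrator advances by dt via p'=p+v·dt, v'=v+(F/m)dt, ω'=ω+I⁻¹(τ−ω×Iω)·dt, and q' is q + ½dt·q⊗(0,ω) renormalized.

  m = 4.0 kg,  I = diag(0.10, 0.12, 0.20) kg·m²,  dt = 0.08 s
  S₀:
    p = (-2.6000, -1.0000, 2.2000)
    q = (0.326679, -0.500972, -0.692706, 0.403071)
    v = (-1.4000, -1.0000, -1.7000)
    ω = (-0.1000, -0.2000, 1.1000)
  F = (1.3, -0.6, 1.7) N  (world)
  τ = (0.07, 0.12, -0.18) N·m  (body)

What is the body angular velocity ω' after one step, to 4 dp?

ω' = (-0.0299, -0.1273, 1.0278)

ω×(Iω) gyroscopic = (-0.0176, 0.0110, 0.0004)
α = I⁻¹(τ − ω×Iω) = (0.8760, 0.9083, -0.9020)
ω' = ω + α·dt = (-0.0299, -0.1273, 1.0278)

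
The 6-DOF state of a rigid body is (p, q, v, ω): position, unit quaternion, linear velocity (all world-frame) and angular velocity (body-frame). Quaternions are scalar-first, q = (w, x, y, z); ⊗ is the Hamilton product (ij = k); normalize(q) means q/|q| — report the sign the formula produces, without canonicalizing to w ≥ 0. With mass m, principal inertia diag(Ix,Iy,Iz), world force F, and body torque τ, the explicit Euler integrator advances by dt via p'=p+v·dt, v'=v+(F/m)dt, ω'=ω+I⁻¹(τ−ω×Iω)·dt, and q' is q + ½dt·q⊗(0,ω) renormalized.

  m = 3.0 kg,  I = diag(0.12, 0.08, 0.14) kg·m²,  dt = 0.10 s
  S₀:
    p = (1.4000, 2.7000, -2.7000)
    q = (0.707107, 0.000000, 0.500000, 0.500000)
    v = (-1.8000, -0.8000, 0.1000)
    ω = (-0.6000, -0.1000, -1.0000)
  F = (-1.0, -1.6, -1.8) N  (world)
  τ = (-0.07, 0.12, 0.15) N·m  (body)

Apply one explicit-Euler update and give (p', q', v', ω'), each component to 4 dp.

p' = (1.2200, 2.6200, -2.6900)
q' = (0.7334, -0.0436, 0.4806, 0.4788)
v' = (-1.8333, -0.8533, 0.0400)
ω' = (-0.6633, 0.0650, -0.8911)

gyro term ω×Iω = (0.0060, -0.0120, -0.0024)
angular accel α = (-0.6333, 1.6500, 1.0886)
new body rate ω' = (-0.6633, 0.0650, -0.8911)
q⊗(0,ω) = (0.5500000, -0.8742642, -0.3707107, -0.4071070)
q + ½dt·q⊗(0,ω), renormalized = (0.7334, -0.0436, 0.4806, 0.4788)
p' = p + v·dt = (1.2200, 2.6200, -2.6900)
new velocity v' = (-1.8333, -0.8533, 0.0400)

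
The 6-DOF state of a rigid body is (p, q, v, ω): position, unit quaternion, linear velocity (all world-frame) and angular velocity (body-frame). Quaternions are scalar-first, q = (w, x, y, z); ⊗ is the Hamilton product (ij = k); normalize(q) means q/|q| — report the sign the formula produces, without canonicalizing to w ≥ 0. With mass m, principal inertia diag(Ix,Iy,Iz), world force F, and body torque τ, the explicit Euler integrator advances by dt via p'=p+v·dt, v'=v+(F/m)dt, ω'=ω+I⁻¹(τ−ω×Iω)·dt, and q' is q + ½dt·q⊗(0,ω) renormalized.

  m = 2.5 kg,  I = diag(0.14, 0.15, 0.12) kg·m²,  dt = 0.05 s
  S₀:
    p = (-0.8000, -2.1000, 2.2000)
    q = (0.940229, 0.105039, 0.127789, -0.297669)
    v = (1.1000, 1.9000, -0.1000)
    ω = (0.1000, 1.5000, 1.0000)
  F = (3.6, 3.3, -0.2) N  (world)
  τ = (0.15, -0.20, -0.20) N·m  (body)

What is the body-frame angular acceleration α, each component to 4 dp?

precession coupling ω×(Iω) = (-0.0450, 0.0020, 0.0015)
α = I⁻¹(τ − ω×Iω) = (1.3929, -1.3467, -1.6792)

α = (1.3929, -1.3467, -1.6792)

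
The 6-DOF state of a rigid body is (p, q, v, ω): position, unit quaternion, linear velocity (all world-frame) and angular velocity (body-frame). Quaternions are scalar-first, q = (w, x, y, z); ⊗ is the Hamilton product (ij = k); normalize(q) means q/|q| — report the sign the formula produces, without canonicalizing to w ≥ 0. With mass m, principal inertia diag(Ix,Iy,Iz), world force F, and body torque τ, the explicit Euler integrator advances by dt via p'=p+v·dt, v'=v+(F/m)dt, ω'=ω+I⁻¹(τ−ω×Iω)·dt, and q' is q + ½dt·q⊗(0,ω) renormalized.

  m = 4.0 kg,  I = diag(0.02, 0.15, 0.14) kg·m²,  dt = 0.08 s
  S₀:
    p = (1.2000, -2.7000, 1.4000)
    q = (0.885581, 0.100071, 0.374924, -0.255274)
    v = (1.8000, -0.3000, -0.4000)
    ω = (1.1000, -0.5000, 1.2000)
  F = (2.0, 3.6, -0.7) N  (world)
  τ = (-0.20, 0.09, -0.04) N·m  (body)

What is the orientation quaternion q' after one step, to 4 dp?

q⊗(0,ω) = (0.3837127, 1.2964109, -0.8436771, 0.6002453)
q + ½dt·q⊗(0,ω), renormalized = (0.8988, 0.1516, 0.3404, -0.2307)

q' = (0.8988, 0.1516, 0.3404, -0.2307)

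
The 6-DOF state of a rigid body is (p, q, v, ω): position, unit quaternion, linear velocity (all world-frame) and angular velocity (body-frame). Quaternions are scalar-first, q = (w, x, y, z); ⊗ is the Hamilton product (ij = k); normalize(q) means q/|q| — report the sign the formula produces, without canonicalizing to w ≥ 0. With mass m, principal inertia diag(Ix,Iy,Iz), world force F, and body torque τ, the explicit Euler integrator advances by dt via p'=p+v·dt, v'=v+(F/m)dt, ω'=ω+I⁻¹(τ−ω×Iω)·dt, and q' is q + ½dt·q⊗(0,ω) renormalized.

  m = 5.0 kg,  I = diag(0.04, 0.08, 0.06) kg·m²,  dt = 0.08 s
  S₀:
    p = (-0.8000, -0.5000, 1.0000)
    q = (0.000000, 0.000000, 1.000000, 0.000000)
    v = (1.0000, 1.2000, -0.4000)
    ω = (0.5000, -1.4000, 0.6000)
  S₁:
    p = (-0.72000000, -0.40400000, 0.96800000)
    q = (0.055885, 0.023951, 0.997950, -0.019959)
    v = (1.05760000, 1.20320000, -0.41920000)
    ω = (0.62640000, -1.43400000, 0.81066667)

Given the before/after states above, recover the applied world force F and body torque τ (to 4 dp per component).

v₁ − v₀ = (0.05760000, 0.00320000, -0.01920000)
F = m·Δv/dt = (3.6000, 0.2000, -1.2000)
ω₁ − ω₀ = (0.12640000, -0.03400000, 0.21066667)
ω₀×(Iω₀) = (0.0168, -0.0060, -0.0280)
applied torque τ = (0.0800, -0.0400, 0.1300)

F = (3.6000, 0.2000, -1.2000)
τ = (0.0800, -0.0400, 0.1300)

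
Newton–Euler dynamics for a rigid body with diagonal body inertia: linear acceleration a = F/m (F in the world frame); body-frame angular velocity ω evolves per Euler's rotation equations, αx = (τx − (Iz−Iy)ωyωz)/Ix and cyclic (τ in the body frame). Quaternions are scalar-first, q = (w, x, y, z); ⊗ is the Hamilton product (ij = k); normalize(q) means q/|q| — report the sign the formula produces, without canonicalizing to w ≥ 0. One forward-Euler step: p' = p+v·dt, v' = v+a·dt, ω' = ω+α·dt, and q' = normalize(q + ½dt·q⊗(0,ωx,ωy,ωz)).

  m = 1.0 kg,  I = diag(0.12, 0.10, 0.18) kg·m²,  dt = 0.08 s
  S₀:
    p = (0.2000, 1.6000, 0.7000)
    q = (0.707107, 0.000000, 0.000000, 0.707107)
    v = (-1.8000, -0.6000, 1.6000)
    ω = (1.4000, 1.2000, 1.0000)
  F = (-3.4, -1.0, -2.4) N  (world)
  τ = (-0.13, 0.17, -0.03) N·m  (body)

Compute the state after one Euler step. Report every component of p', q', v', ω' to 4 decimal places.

gyro term ω×Iω = (0.0960, -0.0840, -0.0336)
(τ − ω×Iω)/I = (-1.8833, 2.5400, 0.0200)
new body rate ω' = (1.2493, 1.4032, 1.0016)
Hamilton product q⊗(0,ω) = (-0.7071070, 0.1414214, 1.8384782, 0.7071070)
q + ½dt·q⊗(0,ω), renormalized = (0.6764, 0.0056, 0.0733, 0.7328)
a = (-3.4000, -1.0000, -2.4000)
p' = p + v·dt = (0.0560, 1.5520, 0.8280)
v + (F/m)dt = (-2.0720, -0.6800, 1.4080)

p' = (0.0560, 1.5520, 0.8280)
q' = (0.6764, 0.0056, 0.0733, 0.7328)
v' = (-2.0720, -0.6800, 1.4080)
ω' = (1.2493, 1.4032, 1.0016)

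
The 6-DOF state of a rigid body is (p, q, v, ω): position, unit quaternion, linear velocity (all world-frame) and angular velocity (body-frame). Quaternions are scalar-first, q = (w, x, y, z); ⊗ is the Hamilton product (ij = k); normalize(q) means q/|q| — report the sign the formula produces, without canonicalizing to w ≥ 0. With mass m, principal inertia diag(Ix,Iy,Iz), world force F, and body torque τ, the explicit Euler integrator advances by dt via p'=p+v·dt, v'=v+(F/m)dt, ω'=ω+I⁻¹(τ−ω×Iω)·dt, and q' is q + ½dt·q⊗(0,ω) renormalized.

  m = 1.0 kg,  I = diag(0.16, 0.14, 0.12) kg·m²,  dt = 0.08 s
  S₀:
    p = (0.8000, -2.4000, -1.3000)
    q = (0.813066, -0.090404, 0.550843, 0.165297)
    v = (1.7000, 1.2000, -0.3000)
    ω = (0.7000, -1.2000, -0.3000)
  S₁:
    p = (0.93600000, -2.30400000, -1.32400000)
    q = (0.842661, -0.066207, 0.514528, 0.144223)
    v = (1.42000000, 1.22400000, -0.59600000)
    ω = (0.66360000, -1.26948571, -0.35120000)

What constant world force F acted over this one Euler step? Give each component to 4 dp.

Δv = v₁−v₀ = (-0.28000000, 0.02400000, -0.29600000)
m·(v₁−v₀)/dt = (-3.5000, 0.3000, -3.7000)

F = (-3.5000, 0.3000, -3.7000)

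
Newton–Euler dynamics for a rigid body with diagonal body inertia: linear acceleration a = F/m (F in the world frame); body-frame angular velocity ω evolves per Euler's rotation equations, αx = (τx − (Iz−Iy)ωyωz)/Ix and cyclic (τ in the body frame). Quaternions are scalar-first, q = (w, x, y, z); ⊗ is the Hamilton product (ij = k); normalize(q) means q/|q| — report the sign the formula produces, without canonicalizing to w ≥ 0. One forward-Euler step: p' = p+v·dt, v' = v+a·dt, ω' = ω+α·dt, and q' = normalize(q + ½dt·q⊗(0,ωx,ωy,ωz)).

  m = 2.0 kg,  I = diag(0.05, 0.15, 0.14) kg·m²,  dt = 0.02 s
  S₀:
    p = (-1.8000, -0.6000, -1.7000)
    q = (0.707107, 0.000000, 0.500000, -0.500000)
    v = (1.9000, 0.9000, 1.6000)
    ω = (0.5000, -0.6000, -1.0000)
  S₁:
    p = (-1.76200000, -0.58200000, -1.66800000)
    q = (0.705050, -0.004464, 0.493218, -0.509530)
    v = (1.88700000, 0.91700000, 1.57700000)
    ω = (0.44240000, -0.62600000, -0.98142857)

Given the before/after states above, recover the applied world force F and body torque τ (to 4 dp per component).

F = (-1.3000, 1.7000, -2.3000)
τ = (-0.1500, -0.1500, 0.1000)

Δv = v₁−v₀ = (-0.01300000, 0.01700000, -0.02300000)
F = m·Δv/dt = (-1.3000, 1.7000, -2.3000)
rate change Δω = (-0.05760000, -0.02600000, 0.01857143)
τ = I·(Δω/dt) + ω₀×(Iω₀) = (-0.1500, -0.1500, 0.1000)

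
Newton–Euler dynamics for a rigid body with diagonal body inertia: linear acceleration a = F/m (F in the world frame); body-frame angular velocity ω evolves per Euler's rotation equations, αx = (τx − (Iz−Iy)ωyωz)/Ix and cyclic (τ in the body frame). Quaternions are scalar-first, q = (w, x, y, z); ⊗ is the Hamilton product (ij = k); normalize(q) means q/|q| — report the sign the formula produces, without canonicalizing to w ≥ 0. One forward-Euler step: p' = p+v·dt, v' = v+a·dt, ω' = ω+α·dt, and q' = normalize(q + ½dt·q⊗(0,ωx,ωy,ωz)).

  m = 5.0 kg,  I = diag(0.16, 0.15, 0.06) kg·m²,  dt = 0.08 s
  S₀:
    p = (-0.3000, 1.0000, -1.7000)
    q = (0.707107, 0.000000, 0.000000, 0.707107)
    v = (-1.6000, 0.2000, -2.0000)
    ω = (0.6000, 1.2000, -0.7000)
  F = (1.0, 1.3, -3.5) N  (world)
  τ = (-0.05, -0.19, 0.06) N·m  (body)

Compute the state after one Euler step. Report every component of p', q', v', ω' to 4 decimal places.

precession coupling ω×(Iω) = (0.0756, -0.0420, -0.0072)
(τ − ω×Iω)/I = (-0.7850, -0.9867, 1.1200)
ω + α·dt = (0.5372, 1.1211, -0.6104)
Hamilton product q⊗(0,ω) = (0.4949749, -0.4242642, 1.2727926, -0.4949749)
q' = normalize(q + ½dt·q⊗(0,ω)) = (0.7256, -0.0169, 0.0508, 0.6861)
new position p' = (-0.4280, 1.0160, -1.8600)
new velocity v' = (-1.5840, 0.2208, -2.0560)

p' = (-0.4280, 1.0160, -1.8600)
q' = (0.7256, -0.0169, 0.0508, 0.6861)
v' = (-1.5840, 0.2208, -2.0560)
ω' = (0.5372, 1.1211, -0.6104)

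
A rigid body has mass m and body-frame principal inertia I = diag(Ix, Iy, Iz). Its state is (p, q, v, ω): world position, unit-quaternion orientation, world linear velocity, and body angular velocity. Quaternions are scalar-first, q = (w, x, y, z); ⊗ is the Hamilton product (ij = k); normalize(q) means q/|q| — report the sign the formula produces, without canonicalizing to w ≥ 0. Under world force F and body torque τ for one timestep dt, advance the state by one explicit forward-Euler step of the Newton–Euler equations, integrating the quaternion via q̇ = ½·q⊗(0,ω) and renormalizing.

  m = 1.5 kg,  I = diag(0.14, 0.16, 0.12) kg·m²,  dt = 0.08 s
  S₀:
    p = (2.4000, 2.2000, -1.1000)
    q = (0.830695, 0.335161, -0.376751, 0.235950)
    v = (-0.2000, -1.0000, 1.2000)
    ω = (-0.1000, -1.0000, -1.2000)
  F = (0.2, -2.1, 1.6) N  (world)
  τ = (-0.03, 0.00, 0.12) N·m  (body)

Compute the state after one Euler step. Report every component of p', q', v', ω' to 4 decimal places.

p' = (2.3840, 2.1200, -1.0040)
q' = (0.8267, 0.3587, -0.3941, 0.1808)
v' = (-0.1893, -1.1120, 1.2853)
ω' = (-0.0897, -1.0012, -1.1213)

ω×(Iω) gyroscopic = (-0.0480, 0.0024, 0.0020)
α = I⁻¹(τ − ω×Iω) = (0.1286, -0.0150, 0.9833)
new body rate ω' = (-0.0897, -1.0012, -1.1213)
q⊗(0,ω) = (-0.0600949, 0.6049817, -0.4520968, -1.3696701)
q + ½dt·q⊗(0,ω), renormalized = (0.8267, 0.3587, -0.3941, 0.1808)
linear accel F/m = (0.1333, -1.4000, 1.0667)
p' = p + v·dt = (2.3840, 2.1200, -1.0040)
v' = v + a·dt = (-0.1893, -1.1120, 1.2853)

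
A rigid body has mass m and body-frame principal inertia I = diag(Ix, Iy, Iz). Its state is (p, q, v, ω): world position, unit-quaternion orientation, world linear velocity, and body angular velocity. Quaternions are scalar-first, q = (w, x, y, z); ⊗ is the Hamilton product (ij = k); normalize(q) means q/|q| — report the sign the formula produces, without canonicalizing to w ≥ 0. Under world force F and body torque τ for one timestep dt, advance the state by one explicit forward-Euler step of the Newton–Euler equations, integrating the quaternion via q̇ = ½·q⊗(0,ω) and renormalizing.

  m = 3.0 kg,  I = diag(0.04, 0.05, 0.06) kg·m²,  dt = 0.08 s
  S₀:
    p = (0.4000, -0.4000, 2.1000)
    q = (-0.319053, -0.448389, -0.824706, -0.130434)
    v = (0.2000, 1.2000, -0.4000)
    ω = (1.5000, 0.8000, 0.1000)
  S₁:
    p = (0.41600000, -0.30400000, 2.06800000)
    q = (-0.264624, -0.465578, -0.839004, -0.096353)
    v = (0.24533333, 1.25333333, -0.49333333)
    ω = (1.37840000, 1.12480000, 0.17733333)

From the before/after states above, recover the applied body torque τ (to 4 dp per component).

τ = (-0.0600, 0.2000, 0.0700)

ω₁ − ω₀ = (-0.12160000, 0.32480000, 0.07733333)
precession coupling = (0.0008, -0.0030, 0.0120)
I·α + gyro = (-0.0600, 0.2000, 0.0700)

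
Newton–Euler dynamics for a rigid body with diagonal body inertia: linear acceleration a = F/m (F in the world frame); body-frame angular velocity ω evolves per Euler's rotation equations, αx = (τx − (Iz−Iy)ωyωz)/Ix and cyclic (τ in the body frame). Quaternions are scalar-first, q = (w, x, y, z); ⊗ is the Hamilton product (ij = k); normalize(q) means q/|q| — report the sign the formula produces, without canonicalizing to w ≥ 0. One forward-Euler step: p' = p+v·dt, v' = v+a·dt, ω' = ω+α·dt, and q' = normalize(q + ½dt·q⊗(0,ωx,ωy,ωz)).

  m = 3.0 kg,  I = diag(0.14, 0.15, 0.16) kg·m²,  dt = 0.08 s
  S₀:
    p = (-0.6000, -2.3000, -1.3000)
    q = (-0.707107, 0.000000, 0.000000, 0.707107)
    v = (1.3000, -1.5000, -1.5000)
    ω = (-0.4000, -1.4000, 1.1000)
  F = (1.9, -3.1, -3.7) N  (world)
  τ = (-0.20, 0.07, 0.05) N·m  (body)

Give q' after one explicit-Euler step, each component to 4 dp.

q' = (-0.7363, 0.0508, 0.0282, 0.6742)

Hamilton product q⊗(0,ω) = (-0.7778177, 1.2727926, 0.7071070, -0.7778177)
updated quaternion q' = (-0.7363, 0.0508, 0.0282, 0.6742)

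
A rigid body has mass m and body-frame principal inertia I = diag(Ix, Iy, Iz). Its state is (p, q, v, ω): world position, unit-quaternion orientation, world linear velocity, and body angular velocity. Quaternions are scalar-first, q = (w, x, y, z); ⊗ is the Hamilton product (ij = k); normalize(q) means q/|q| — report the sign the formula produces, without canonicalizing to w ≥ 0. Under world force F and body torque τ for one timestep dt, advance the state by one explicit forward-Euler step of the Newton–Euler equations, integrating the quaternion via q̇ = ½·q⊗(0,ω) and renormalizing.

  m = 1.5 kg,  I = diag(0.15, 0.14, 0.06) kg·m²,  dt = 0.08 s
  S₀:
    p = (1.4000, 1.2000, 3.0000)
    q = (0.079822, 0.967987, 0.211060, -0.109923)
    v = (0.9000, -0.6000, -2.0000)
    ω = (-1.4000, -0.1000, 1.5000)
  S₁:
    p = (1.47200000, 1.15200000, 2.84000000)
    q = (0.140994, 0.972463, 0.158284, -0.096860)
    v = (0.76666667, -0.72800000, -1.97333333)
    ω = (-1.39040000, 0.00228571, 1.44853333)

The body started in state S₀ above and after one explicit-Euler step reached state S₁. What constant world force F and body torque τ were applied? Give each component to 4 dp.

F = (-2.5000, -2.4000, 0.5000)
τ = (0.0300, -0.0100, -0.0400)

rate change Δω = (0.00960000, 0.10228571, -0.05146667)
ω₀×(Iω₀) = (0.0120, -0.1890, -0.0014)
I·α + gyro = (0.0300, -0.0100, -0.0400)
Δv = v₁−v₀ = (-0.13333333, -0.12800000, 0.02666667)
F = m·Δv/dt = (-2.5000, -2.4000, 0.5000)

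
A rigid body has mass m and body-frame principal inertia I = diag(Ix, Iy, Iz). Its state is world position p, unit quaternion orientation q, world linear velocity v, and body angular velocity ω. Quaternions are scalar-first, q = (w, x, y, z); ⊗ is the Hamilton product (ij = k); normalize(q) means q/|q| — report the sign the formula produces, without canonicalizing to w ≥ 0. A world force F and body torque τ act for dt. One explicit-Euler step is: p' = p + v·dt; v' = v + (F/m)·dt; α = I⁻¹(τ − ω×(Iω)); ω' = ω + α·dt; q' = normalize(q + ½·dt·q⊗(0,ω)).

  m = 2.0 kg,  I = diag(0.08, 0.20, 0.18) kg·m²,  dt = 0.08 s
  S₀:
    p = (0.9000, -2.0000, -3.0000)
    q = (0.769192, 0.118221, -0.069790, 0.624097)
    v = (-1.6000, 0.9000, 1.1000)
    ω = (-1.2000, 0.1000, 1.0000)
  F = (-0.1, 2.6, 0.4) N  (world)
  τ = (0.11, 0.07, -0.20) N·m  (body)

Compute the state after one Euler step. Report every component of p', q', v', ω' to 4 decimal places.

p' = (0.7720, -1.9280, -2.9120)
q' = (0.7487, 0.0759, -0.1012, 0.6507)
v' = (-1.6040, 1.0040, 1.1160)
ω' = (-1.0880, 0.0800, 0.9175)

α = I⁻¹(τ − ω×Iω) = (1.4000, -0.2500, -1.0311)
ω + α·dt = (-1.0880, 0.0800, 0.9175)
q⊗(0,ω) = (-0.4752528, -1.0552301, -0.7902182, 0.6972661)
updated quaternion q' = (0.7487, 0.0759, -0.1012, 0.6507)
p + v·dt = (0.7720, -1.9280, -2.9120)
v' = v + a·dt = (-1.6040, 1.0040, 1.1160)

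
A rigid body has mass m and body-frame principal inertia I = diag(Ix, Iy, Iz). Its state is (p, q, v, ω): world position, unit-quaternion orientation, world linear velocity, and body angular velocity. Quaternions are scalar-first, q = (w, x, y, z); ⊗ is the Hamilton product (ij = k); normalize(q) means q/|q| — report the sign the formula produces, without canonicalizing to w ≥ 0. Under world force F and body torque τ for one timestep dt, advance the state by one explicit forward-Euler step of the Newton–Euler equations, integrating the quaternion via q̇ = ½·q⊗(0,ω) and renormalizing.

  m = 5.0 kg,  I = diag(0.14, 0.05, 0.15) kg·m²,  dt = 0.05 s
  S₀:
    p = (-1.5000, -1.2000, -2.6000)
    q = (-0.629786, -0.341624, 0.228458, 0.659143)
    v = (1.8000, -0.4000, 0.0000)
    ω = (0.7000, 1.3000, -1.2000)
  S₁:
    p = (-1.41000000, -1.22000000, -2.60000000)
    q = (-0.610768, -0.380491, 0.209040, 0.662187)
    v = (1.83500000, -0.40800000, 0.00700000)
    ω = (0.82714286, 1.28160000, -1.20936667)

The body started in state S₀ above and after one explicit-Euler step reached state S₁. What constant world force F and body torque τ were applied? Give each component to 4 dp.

Δv = v₁−v₀ = (0.03500000, -0.00800000, 0.00700000)
m·(v₁−v₀)/dt = (3.5000, -0.8000, 0.7000)
rate change Δω = (0.12714286, -0.01840000, -0.00936667)
applied torque τ = (0.2000, -0.0100, -0.1100)

F = (3.5000, -0.8000, 0.7000)
τ = (0.2000, -0.0100, -0.1100)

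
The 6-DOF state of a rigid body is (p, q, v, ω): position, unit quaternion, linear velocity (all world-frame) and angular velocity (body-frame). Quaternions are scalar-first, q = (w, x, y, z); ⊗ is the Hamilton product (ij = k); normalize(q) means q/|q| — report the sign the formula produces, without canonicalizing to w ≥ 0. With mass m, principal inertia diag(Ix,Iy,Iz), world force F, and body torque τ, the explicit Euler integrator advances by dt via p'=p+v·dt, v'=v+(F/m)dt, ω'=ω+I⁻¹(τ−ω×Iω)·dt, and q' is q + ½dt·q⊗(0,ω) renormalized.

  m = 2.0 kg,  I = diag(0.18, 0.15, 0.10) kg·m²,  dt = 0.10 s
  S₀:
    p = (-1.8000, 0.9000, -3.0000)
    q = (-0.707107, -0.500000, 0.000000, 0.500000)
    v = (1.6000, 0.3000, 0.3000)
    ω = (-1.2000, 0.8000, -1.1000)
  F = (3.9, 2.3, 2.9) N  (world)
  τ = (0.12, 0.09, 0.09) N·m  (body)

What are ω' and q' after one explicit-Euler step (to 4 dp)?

ω' = (-1.1578, 0.7896, -1.0388)
q' = (-0.7067, -0.4756, -0.0854, 0.5168)

ω×(Iω) gyroscopic = (0.0440, 0.1056, 0.0288)
α = I⁻¹(τ − ω×Iω) = (0.4222, -0.1040, 0.6120)
ω' = ω + α·dt = (-1.1578, 0.7896, -1.0388)
2q̇ = q⊗(0,ω) = (-0.0500000, 0.4485284, -1.7156856, 0.3778177)
updated quaternion q' = (-0.7067, -0.4756, -0.0854, 0.5168)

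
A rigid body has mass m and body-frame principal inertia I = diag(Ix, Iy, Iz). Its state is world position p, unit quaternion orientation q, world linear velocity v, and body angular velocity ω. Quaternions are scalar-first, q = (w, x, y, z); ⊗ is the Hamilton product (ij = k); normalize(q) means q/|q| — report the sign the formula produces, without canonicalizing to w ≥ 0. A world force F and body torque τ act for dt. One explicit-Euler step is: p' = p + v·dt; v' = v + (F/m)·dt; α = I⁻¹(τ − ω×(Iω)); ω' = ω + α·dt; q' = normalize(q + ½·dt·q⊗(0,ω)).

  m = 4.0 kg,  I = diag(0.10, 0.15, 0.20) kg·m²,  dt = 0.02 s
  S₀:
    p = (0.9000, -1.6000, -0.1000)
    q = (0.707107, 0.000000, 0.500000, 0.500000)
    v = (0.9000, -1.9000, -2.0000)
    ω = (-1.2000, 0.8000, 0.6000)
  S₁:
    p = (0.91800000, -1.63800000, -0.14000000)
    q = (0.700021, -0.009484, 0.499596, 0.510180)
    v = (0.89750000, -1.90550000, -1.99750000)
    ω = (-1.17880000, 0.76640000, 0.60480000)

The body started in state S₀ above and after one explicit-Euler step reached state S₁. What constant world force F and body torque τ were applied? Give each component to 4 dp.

rate change Δω = (0.02120000, -0.03360000, 0.00480000)
gyro term ω₀×Iω₀ = (0.0240, 0.0720, -0.0480)
applied torque τ = (0.1300, -0.1800, 0.0000)
velocity change Δv = (-0.00250000, -0.00550000, 0.00250000)
applied force F = (-0.5000, -1.1000, 0.5000)

F = (-0.5000, -1.1000, 0.5000)
τ = (0.1300, -0.1800, 0.0000)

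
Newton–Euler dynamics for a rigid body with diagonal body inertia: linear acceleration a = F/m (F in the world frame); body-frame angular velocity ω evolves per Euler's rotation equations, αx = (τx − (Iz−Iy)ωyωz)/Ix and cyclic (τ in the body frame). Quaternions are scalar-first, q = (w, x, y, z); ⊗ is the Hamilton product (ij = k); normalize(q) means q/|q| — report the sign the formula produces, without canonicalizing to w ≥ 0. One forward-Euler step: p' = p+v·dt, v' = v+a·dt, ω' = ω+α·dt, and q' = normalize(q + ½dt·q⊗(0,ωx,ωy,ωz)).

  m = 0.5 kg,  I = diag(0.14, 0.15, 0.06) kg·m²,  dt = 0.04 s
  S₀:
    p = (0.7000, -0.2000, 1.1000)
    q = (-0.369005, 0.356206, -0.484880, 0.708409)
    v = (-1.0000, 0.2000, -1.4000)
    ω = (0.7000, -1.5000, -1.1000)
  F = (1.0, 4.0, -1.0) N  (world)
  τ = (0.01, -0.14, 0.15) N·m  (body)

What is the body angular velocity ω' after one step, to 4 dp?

ω' = (0.7453, -1.5209, -0.9930)

(τ − ω×Iω)/I = (1.1321, -0.5227, 2.6750)
ω' = ω + α·dt = (0.7453, -1.5209, -0.9930)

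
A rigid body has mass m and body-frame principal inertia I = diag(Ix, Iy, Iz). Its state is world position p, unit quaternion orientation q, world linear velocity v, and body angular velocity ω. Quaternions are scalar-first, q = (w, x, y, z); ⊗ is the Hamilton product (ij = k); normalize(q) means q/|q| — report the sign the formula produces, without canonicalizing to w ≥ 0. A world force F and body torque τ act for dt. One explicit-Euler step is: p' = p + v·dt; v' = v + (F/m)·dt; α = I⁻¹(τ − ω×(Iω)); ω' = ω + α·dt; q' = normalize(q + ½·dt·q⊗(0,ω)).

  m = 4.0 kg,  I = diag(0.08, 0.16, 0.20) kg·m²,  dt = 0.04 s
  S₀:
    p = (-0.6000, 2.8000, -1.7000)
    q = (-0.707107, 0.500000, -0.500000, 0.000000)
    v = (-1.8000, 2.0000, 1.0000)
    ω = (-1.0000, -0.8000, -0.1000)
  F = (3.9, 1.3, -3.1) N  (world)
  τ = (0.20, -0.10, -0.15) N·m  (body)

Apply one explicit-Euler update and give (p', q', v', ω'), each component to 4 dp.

linear accel F/m = (0.9750, 0.3250, -0.7750)
new position p' = (-0.6720, 2.8800, -1.6600)
v' = v + a·dt = (-1.7610, 2.0130, 0.9690)
gyro term ω×Iω = (0.0032, -0.0120, 0.0640)
α = I⁻¹(τ − ω×Iω) = (2.4600, -0.5500, -1.0700)
ω' = ω + α·dt = (-0.9016, -0.8220, -0.1428)
Hamilton product q⊗(0,ω) = (0.1000000, 0.7571070, 0.6156856, -0.8292893)
q' = normalize(q + ½dt·q⊗(0,ω)) = (-0.7049, 0.5150, -0.4875, -0.0166)

p' = (-0.6720, 2.8800, -1.6600)
q' = (-0.7049, 0.5150, -0.4875, -0.0166)
v' = (-1.7610, 2.0130, 0.9690)
ω' = (-0.9016, -0.8220, -0.1428)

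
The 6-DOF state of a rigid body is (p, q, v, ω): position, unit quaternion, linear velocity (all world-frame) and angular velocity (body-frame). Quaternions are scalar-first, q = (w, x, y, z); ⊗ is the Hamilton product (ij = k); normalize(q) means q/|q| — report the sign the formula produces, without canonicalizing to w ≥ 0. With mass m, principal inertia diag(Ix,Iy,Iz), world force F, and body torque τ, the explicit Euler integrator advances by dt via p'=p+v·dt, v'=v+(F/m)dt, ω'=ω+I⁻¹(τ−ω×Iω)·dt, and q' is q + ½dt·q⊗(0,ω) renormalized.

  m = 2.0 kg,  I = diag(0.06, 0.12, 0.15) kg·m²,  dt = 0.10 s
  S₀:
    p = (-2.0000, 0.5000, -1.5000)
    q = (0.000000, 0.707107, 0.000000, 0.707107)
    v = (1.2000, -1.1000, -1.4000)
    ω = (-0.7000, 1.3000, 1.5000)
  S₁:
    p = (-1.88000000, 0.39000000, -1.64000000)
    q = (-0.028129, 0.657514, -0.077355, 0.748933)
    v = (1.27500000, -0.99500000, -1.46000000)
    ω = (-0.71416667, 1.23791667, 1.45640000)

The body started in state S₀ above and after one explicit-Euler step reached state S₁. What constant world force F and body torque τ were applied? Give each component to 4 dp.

F = (1.5000, 2.1000, -1.2000)
τ = (0.0500, 0.0200, -0.1200)

velocity change Δv = (0.07500000, 0.10500000, -0.06000000)
applied force F = (1.5000, 2.1000, -1.2000)
Δω = ω₁−ω₀ = (-0.01416667, -0.06208333, -0.04360000)
precession coupling = (0.0585, 0.0945, -0.0546)
I·α + gyro = (0.0500, 0.0200, -0.1200)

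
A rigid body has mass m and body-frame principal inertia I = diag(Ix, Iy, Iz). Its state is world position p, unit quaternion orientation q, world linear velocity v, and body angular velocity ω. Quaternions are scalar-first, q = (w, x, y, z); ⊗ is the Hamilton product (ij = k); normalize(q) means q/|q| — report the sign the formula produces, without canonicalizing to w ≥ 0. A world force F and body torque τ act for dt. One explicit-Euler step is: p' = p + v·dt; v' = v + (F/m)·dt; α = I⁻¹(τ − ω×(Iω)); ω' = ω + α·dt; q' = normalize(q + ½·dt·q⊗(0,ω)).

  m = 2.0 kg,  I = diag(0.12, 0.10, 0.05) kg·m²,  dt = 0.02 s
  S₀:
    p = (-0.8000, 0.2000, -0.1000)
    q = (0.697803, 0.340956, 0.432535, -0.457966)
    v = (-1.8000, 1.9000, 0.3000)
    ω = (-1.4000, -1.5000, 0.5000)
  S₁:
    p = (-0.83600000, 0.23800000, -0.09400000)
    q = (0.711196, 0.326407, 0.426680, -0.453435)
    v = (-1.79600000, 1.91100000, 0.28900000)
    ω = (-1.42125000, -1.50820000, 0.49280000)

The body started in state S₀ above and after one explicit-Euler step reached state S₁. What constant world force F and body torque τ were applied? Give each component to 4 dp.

F = (0.4000, 1.1000, -1.1000)
τ = (-0.0900, -0.0900, -0.0600)

velocity change Δv = (0.00400000, 0.01100000, -0.01100000)
applied force F = (0.4000, 1.1000, -1.1000)
rate change Δω = (-0.02125000, -0.00820000, -0.00720000)
τ = I·(Δω/dt) + ω₀×(Iω₀) = (-0.0900, -0.0900, -0.0600)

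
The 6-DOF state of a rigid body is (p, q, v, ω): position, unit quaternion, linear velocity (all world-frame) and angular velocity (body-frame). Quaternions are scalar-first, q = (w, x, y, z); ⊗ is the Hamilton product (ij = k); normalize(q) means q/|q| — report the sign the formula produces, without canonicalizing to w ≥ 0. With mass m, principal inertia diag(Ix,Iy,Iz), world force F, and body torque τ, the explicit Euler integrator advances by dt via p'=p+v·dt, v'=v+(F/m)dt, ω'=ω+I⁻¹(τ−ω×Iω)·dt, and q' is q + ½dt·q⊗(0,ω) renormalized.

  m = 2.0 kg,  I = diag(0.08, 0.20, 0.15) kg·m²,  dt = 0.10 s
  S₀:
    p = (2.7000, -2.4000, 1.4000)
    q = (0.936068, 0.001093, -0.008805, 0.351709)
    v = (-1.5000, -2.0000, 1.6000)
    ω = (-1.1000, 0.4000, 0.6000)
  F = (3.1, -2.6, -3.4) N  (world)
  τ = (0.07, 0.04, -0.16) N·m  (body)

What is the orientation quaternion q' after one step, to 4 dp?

q' = (0.9238, -0.0576, -0.0094, 0.3785)

2q̇ = q⊗(0,ω) = (-0.2063011, -1.1756414, -0.0131085, 0.5523925)
q + ½dt·q⊗(0,ω), renormalized = (0.9238, -0.0576, -0.0094, 0.3785)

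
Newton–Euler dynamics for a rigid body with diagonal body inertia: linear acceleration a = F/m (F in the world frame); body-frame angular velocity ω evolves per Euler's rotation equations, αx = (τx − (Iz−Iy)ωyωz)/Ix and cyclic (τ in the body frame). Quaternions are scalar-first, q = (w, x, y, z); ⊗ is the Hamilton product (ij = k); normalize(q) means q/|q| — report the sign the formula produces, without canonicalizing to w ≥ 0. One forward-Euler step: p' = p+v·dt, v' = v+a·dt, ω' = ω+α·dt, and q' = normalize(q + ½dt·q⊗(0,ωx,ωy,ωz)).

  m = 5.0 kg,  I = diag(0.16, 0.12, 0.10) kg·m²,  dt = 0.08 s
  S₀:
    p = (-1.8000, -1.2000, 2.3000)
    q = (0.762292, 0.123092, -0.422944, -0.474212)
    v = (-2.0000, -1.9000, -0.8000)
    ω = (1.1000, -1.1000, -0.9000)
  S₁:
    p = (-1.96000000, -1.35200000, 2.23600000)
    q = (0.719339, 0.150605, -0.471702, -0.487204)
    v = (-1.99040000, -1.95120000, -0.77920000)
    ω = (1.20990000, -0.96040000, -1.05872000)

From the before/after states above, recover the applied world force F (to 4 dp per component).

F = (0.6000, -3.2000, 1.3000)

v₁ − v₀ = (0.00960000, -0.05120000, 0.02080000)
F = m·Δv/dt = (0.6000, -3.2000, 1.3000)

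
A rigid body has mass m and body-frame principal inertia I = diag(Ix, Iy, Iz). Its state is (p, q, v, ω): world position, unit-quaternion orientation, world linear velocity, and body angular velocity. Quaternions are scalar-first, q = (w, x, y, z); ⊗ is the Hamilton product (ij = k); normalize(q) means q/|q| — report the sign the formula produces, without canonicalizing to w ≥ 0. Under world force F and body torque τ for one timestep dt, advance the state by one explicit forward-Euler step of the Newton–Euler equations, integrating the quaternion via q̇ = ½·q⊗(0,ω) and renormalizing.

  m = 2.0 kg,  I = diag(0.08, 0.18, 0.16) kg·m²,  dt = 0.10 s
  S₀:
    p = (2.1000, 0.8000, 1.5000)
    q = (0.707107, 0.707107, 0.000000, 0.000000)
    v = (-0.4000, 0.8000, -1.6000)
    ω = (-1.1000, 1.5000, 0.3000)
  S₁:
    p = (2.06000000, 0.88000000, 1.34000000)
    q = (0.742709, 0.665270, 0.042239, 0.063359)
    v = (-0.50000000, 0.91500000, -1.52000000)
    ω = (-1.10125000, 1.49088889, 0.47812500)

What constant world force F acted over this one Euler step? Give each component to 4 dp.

F = (-2.0000, 2.3000, 1.6000)

Δv = v₁−v₀ = (-0.10000000, 0.11500000, 0.08000000)
applied force F = (-2.0000, 2.3000, 1.6000)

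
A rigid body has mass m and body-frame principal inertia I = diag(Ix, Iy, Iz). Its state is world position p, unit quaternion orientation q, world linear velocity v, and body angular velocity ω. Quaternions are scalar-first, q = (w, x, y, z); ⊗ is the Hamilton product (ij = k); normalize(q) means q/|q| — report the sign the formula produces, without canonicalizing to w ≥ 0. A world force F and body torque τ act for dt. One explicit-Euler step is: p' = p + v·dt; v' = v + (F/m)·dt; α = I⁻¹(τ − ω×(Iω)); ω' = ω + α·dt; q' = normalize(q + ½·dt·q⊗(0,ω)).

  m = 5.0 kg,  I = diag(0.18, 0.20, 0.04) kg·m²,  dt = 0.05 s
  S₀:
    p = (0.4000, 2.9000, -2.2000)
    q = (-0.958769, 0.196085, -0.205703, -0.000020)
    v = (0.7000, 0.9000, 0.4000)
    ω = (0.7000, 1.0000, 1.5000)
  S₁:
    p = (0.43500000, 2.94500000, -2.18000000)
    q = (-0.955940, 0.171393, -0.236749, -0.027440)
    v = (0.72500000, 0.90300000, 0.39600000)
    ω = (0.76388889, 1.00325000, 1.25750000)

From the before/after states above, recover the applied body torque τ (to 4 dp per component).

rate change Δω = (0.06388889, 0.00325000, -0.24250000)
τ = I·(Δω/dt) + ω₀×(Iω₀) = (-0.0100, 0.1600, -0.1800)

τ = (-0.0100, 0.1600, -0.1800)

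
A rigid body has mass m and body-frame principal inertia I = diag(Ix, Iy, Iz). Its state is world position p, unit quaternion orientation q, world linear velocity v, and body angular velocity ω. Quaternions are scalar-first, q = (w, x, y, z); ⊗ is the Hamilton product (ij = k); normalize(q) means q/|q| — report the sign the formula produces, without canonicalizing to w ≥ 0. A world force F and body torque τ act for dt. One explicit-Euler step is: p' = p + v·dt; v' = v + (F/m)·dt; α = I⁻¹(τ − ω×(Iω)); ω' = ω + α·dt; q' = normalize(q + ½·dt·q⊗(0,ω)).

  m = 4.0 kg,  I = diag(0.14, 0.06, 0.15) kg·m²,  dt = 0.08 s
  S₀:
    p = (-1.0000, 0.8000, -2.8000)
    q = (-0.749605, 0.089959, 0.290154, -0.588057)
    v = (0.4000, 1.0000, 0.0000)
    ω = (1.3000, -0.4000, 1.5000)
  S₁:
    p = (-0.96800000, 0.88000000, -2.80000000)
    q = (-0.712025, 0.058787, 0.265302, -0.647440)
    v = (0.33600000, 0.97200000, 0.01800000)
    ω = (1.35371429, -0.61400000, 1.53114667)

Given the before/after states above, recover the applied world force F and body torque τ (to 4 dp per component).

rate change Δω = (0.05371429, -0.21400000, 0.03114667)
τ = I·(Δω/dt) + ω₀×(Iω₀) = (0.0400, -0.1800, 0.1000)
v₁ − v₀ = (-0.06400000, -0.02800000, 0.01800000)
m·(v₁−v₀)/dt = (-3.2000, -1.4000, 0.9000)

F = (-3.2000, -1.4000, 0.9000)
τ = (0.0400, -0.1800, 0.1000)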